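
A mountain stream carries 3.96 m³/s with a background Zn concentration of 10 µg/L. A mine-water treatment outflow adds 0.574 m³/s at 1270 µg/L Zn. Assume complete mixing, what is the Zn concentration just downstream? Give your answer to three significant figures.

Conservation of mass: C = (3.960·10.00 + 0.5740·1270) / 4.534 = 768.6/4.534 = 169.5 µg/L.

170 µg/L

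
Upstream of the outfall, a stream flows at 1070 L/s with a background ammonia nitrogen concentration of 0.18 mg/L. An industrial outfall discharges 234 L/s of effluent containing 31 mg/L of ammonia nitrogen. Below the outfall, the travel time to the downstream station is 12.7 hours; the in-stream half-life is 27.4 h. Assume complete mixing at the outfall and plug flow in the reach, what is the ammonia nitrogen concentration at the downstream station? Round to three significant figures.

Conservation of mass: C = (1070·0.1800 + 234.0·31.00) / 1304 = 7447/1304 = 5.711 mg/L.
Half-life 27.4 h → k = ln 2 / 27.4 = 0.02530 h⁻¹ = 0.6071 d⁻¹.
Applying C = C₀e^(−kt): 5.711 × 0.7252 = 4.141 mg/L.

4.14 mg/L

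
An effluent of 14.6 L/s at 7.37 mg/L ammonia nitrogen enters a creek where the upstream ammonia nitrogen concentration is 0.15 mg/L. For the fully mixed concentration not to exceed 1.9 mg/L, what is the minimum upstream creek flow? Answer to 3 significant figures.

Set C_mix = 1.9: (Q·0.1500 + 14.60·7.370) / (Q + 14.60) = 1.9
→ Q = 14.60·(7.370 − 1.9)/(1.9 − 0.1500) = 45.64 L/s.

45.6 L/s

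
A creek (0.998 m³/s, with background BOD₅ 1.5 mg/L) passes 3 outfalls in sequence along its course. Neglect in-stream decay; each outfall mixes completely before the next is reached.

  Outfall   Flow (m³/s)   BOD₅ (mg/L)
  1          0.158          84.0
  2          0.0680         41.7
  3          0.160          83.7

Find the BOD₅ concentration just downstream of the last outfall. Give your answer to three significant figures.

22.4 mg/L

Below outfall 1: Q → 1.156 m³/s, C = (0.9980·1.500 + 0.1580·84.00)/1.156 = 12.78 mg/L.
Below outfall 2: Q → 1.224 m³/s, C = (1.156·12.78 + 0.06800·41.70)/1.224 = 14.38 mg/L.
Below outfall 3: Q → 1.384 m³/s, C = (1.224·14.38 + 0.1600·83.70)/1.384 = 22.40 mg/L.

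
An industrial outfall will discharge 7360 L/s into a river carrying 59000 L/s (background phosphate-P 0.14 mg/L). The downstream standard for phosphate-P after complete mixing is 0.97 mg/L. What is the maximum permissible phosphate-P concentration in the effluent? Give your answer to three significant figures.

7.62 mg/L

At the limit, (Qr·Cr + Qe·Cₑ)/(Qr + Qe) = 0.97:
Cₑ = (66360·0.97 − 59000·0.1400) / 7360 = 7.624 mg/L.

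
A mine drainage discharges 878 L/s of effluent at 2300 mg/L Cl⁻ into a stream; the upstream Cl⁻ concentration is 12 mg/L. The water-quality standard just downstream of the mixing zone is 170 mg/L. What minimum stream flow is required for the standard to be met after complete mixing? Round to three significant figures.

11800 L/s

Set C_mix = 170: (Q·12.00 + 878.0·2300) / (Q + 878.0) = 170
→ Q = 878.0·(2300 − 170)/(170 − 12.00) = 11840 L/s.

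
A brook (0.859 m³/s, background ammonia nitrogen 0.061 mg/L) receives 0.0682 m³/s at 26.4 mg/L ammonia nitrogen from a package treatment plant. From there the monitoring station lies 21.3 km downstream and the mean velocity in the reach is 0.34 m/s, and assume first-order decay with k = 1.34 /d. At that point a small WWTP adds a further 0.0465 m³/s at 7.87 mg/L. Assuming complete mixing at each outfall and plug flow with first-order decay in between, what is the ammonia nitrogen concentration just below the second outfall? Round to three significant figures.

1.10 mg/L

Conservation of mass: C = (0.8590·0.06100 + 0.06820·26.40) / 0.9272 = 1.853/0.9272 = 1.998 mg/L; combined flow 0.9272 m³/s.
Travel time t = 21.3·1000 / 0.34 = 62650 s = 17.40 h.
Applying C = C₀e^(−kt): 1.998 × 0.3785 = 0.7563 mg/L.
Second outfall: C = (0.9272·0.7563 + 0.04650·7.870)/0.9737 = 1.096 mg/L.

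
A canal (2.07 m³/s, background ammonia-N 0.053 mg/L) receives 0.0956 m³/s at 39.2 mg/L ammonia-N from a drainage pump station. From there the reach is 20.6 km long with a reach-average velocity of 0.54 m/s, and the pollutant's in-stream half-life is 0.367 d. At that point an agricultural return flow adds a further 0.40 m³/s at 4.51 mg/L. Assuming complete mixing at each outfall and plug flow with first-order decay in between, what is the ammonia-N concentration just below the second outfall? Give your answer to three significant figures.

1.36 mg/L

Mixed concentration C = ΣQC/ΣQ = (2.070·0.05300 + 0.09560·39.20) / 2.166 = 3.857/2.166 = 1.781 mg/L; combined flow 2.166 m³/s.
Travel time t = 20.6·1000 / 0.54 = 38150 s = 10.60 h.
Half-life 0.367 d → k = ln 2 / 0.367 = 1.889 d⁻¹.
First-order decay: C = 1.781·exp(−k·t) = 1.781·0.4343 = 0.7736 mg/L.
At the second outfall, C = (2.166·0.7736 + 0.4000·4.510) / (2.166 + 0.4000) = 1.356 mg/L.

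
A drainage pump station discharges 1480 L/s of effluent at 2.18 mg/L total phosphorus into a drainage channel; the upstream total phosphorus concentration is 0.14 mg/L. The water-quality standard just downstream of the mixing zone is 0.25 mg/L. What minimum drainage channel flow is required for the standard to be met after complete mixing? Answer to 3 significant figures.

Set C_mix = 0.25: (Q·0.1400 + 1480·2.180) / (Q + 1480) = 0.25
→ Q = 1480·(2.180 − 0.25)/(0.25 − 0.1400) = 25970 L/s.

26000 L/s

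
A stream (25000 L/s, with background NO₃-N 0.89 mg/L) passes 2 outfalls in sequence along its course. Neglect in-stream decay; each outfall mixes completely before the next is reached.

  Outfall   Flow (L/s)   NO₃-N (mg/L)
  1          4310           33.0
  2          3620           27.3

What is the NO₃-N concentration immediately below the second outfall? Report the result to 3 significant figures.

8.00 mg/L

Below outfall 1: Q → 29310 L/s, C = (25000·0.8900 + 4310·33.00)/29310 = 5.612 mg/L.
Below outfall 2: Q → 32930 L/s, C = (29310·5.612 + 3620·27.30)/32930 = 7.996 mg/L.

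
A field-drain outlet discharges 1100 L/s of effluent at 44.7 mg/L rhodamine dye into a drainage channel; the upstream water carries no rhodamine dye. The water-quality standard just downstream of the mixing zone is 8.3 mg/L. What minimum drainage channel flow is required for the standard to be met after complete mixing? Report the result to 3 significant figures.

4820 L/s

Set C_mix = 8.3: (Q·0 + 1100·44.70) / (Q + 1100) = 8.3
→ Q = 1100·(44.70 − 8.3)/(8.3 − 0) = 4824 L/s.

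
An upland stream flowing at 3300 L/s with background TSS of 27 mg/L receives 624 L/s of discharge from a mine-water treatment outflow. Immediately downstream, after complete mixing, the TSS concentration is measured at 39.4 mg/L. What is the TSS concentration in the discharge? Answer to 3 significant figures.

Mass balance: 3300·27.00 + 624.0·Cₑ = 3924·39.40
→ Cₑ = (3924·39.40 − 3300·27.00) / 624.0 = 105.0 mg/L.

105 mg/L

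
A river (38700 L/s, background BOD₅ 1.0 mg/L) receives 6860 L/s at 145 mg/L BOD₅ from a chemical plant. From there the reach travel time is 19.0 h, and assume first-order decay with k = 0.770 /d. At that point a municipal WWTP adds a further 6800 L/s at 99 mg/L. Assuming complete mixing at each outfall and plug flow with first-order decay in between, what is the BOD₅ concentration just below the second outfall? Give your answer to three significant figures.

23.6 mg/L

Conservation of mass: C = (38700·1.000 + 6860·145.0) / 45560 = 1033000/45560 = 22.68 mg/L; combined flow 45560 L/s.
Applying C = C₀e^(−kt): 22.68 × 0.5436 = 12.33 mg/L.
At the second outfall, C = (45560·12.33 + 6800·99.00) / (45560 + 6800) = 23.59 mg/L.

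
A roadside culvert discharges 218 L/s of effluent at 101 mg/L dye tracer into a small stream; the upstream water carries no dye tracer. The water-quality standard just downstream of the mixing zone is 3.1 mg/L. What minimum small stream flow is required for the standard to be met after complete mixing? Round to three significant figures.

Set C_mix = 3.1: (Q·0 + 218.0·101.0) / (Q + 218.0) = 3.1
→ Q = 218.0·(101.0 − 3.1)/(3.1 − 0) = 6885 L/s.

6880 L/s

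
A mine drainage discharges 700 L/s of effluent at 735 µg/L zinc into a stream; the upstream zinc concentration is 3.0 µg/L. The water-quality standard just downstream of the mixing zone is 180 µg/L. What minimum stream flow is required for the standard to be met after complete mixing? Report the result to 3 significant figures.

Set C_mix = 180: (Q·3.000 + 700.0·735.0) / (Q + 700.0) = 180
→ Q = 700.0·(735.0 − 180)/(180 − 3.000) = 2195 L/s.

2190 L/s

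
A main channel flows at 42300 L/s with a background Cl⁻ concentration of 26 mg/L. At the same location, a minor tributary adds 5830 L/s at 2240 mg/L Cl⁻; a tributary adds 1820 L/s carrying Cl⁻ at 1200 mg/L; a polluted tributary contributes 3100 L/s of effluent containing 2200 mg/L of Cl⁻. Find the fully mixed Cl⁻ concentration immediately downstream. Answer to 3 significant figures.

437 mg/L

Conservation of mass: C = (42300·26.00 + 5830·2240 + 1820·1200 + 3100·2200) / 53050 = 23160000/53050 = 436.6 mg/L.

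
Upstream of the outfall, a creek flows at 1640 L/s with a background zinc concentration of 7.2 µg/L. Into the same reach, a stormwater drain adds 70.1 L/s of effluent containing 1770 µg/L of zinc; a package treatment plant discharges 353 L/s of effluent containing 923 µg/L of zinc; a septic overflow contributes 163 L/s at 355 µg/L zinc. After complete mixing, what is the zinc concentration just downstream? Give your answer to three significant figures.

233 µg/L

After mixing, C = (1640·7.200 + 70.10·1770 + 353.0·923.0 + 163.0·355.0) / 2226 = 519600/2226 = 233.4 µg/L.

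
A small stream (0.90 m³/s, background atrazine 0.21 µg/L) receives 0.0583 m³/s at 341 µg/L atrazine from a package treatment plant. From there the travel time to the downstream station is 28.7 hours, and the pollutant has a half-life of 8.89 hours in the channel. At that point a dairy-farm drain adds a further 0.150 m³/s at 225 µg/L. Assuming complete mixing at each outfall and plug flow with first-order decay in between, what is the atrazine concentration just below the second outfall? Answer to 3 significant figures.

32.4 µg/L

Mass balance: C = (0.9000·0.2100 + 0.05830·341.0) / 0.9583 = 20.07/0.9583 = 20.94 µg/L; combined flow 0.9583 m³/s.
Half-life 8.89 h → k = ln 2 / 8.89 = 0.07797 h⁻¹ = 1.871 d⁻¹.
Applying C = C₀e^(−kt): 20.94 × 0.1067 = 2.235 µg/L.
At the second outfall, C = (0.9583·2.235 + 0.1500·225.0) / (0.9583 + 0.1500) = 32.38 µg/L.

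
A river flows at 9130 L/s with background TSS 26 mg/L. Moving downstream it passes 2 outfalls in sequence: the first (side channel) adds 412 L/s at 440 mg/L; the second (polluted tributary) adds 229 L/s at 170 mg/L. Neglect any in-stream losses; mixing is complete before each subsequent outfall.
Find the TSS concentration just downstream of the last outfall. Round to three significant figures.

46.8 mg/L

Outfall 1: combined Q = 9542 L/s; C = (9130·26.00 + 412.0·440.0)/9542 = 43.88 mg/L.
Outfall 2: combined Q = 9771 L/s; C = (9542·43.88 + 229.0·170.0)/9771 = 46.83 mg/L.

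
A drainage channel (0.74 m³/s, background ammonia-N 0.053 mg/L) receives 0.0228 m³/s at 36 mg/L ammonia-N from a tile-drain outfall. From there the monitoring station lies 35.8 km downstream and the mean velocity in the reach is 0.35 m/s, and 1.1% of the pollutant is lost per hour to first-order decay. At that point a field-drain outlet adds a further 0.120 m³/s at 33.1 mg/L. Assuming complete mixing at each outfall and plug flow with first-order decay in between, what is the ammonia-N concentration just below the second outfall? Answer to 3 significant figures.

5.21 mg/L

After mixing, C = (0.7400·0.05300 + 0.02280·36.00) / 0.7628 = 0.8600/0.7628 = 1.127 mg/L; combined flow 0.7628 m³/s.
Travel time t = 35.8·1000 / 0.35 = 102300 s = 28.41 h.
1.1%/h lost → k = −ln(1 − 0.011) = 0.01106 h⁻¹.
Decay over the reach: 1.127·exp(−kt) = 1.127·0.7303 = 0.8234 mg/L.
At the second outfall, C = (0.7628·0.8234 + 0.1200·33.10) / (0.7628 + 0.1200) = 5.211 mg/L.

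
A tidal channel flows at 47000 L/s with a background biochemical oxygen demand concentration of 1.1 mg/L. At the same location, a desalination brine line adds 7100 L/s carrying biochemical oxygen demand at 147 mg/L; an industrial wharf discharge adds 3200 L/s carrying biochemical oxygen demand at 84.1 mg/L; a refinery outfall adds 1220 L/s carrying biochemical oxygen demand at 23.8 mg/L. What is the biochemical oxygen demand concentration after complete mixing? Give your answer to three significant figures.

Mixed concentration C = ΣQC/ΣQ = (47000·1.100 + 7100·147.0 + 3200·84.10 + 1220·23.80) / 58520 = 1394000/58520 = 23.81 mg/L.

23.8 mg/L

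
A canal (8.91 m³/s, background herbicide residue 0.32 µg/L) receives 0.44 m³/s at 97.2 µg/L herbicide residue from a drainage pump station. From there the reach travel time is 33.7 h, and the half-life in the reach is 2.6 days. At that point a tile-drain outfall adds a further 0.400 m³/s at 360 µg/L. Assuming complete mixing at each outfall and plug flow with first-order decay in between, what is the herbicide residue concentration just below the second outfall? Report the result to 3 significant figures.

18.0 µg/L

Mass balance: C = (8.910·0.3200 + 0.4400·97.20) / 9.350 = 45.62/9.350 = 4.879 µg/L; combined flow 9.350 m³/s.
Half-life 2.6 d → k = ln 2 / 2.6 = 0.2666 d⁻¹.
After decay, C = 4.879 × e^(−kt) = 4.879 × 0.6877 = 3.356 µg/L.
At the second outfall, C = (9.350·3.356 + 0.4000·360.0) / (9.350 + 0.4000) = 17.99 µg/L.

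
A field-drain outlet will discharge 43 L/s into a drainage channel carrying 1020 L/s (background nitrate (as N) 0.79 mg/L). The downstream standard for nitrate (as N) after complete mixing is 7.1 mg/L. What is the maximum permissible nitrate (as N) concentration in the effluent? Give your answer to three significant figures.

157 mg/L

At the limit, (Qr·Cr + Qe·Cₑ)/(Qr + Qe) = 7.1:
Cₑ = (1063·7.1 − 1020·0.7900) / 43.00 = 156.8 mg/L.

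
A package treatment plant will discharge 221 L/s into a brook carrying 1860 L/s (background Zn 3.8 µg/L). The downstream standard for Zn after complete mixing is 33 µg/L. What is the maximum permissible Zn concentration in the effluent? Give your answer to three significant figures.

279 µg/L

At the limit, (Qr·Cr + Qe·Cₑ)/(Qr + Qe) = 33:
Cₑ = (2081·33 − 1860·3.800) / 221.0 = 278.8 µg/L.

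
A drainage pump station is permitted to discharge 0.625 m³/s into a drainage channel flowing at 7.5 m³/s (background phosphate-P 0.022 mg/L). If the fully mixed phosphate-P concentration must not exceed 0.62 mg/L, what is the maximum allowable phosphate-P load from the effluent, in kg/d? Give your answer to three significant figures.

Mass balance at the limit: 7.500·0.02200 + 0.6250·Cₑ = 8.125·0.62 → Cₑ = 7.796 mg/L.
Load = 0.6250 m³/s × 7.796 g/m³ × 86 400 s/d = 421.0 kg/d.

421 kg/d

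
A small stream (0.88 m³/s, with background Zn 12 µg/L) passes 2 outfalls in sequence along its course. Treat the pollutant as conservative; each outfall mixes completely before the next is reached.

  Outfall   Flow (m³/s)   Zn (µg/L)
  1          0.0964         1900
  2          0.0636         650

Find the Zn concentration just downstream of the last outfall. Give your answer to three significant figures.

226 µg/L

Outfall 1: combined Q = 0.9764 m³/s; C = (0.8800·12.00 + 0.09640·1900)/0.9764 = 198.4 µg/L.
Outfall 2: combined Q = 1.040 m³/s; C = (0.9764·198.4 + 0.06360·650.0)/1.040 = 226.0 µg/L.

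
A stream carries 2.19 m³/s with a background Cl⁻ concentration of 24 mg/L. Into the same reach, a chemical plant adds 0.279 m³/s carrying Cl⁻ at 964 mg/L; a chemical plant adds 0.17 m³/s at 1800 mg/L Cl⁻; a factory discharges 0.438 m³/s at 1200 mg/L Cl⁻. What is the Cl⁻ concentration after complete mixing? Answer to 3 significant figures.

375 mg/L

Mass balance: C = (2.190·24.00 + 0.2790·964.0 + 0.1700·1800 + 0.4380·1200) / 3.077 = 1153/3.077 = 374.8 mg/L.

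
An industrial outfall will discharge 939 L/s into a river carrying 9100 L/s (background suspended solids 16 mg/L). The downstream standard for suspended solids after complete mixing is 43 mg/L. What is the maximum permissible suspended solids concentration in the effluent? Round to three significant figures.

At the limit, (Qr·Cr + Qe·Cₑ)/(Qr + Qe) = 43:
Cₑ = (10040·43 − 9100·16.00) / 939.0 = 304.7 mg/L.

305 mg/L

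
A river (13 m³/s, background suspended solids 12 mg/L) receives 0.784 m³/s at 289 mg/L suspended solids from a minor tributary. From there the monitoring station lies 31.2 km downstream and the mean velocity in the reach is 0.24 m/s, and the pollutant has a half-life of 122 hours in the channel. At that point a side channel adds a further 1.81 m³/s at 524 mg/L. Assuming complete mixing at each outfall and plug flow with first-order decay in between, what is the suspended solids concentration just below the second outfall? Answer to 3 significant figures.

Conservation of mass: C = (13.00·12.00 + 0.7840·289.0) / 13.78 = 382.6/13.78 = 27.76 mg/L; combined flow 13.78 m³/s.
Travel time t = 31.2·1000 / 0.24 = 130000 s = 36.11 h.
Half-life 122 h → k = ln 2 / 122 = 0.005682 h⁻¹ = 0.1364 d⁻¹.
Decay over the reach: 27.76·exp(−kt) = 27.76·0.8145 = 22.61 mg/L.
At the second outfall, C = (13.78·22.61 + 1.810·524.0) / (13.78 + 1.810) = 80.80 mg/L.

80.8 mg/L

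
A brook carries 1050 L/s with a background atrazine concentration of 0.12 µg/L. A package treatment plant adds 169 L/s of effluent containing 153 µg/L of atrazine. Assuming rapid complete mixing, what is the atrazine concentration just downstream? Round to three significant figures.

After mixing, C = (1050·0.1200 + 169.0·153.0) / 1219 = 25980/1219 = 21.32 µg/L.

21.3 µg/L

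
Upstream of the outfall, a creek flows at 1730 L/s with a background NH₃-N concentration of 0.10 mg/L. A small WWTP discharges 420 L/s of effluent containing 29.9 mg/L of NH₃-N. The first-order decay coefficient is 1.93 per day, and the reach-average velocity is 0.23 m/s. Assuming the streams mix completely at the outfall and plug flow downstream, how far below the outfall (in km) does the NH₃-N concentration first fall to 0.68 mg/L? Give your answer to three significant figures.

Conservation of mass: C = (1730·0.1000 + 420.0·29.90) / 2150 = 12730/2150 = 5.921 mg/L.
Set 5.921·exp(−k·t) = 0.68 → t = ln(5.921/0.68)/k = 96890 s = 26.91 h.
Distance = v·t = 0.23·96890 = 22280 m = 22.28 km.

22.3 km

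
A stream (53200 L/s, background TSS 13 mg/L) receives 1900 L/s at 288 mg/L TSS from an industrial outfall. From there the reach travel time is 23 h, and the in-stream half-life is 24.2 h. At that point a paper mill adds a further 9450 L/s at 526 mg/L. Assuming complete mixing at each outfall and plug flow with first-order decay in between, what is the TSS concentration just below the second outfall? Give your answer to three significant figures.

86.9 mg/L

Flow-weighted average: C = (53200·13.00 + 1900·288.0) / 55100 = 1239000/55100 = 22.48 mg/L; combined flow 55100 L/s.
Half-life 24.2 h → k = ln 2 / 24.2 = 0.02864 h⁻¹ = 0.6874 d⁻¹.
After decay, C = 22.48 × e^(−kt) = 22.48 × 0.5175 = 11.63 mg/L.
Second outfall: C = (55100·11.63 + 9450·526.0)/64550 = 86.94 mg/L.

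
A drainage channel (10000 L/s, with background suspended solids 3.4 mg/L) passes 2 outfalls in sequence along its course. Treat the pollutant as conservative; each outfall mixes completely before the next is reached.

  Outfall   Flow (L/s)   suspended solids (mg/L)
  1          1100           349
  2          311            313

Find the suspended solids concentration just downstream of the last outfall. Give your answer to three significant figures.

Outfall 1: combined Q = 11100 L/s; C = (10000·3.400 + 1100·349.0)/11100 = 37.65 mg/L.
Outfall 2: combined Q = 11410 L/s; C = (11100·37.65 + 311.0·313.0)/11410 = 45.15 mg/L.

45.2 mg/L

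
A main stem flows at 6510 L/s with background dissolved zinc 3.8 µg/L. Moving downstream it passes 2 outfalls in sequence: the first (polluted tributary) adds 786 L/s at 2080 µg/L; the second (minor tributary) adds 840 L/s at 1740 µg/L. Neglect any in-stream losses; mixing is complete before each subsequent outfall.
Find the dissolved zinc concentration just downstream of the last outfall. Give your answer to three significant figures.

After outfall 1: Q = 6510 + 786.0 = 7296 L/s; C = (6510·3.800 + 786.0·2080)/7296 = 227.5 µg/L.
After outfall 2: Q = 7296 + 840.0 = 8136 L/s; C = (7296·227.5 + 840.0·1740)/8136 = 383.6 µg/L.

384 µg/L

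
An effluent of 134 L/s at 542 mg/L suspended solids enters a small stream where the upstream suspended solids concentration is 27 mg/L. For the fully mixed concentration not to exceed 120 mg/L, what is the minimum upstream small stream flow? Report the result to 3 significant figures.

Set C_mix = 120: (Q·27.00 + 134.0·542.0) / (Q + 134.0) = 120
→ Q = 134.0·(542.0 − 120)/(120 − 27.00) = 608.0 L/s.

608 L/s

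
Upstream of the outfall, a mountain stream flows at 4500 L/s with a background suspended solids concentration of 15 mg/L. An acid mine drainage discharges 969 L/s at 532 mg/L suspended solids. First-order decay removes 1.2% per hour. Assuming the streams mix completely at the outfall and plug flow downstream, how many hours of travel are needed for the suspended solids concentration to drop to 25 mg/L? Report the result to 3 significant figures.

120 h

Conservation of mass: C = (4500·15.00 + 969.0·532.0) / 5469 = 583000/5469 = 106.6 mg/L.
1.2%/h lost → k = −ln(1 − 0.012) = 0.01207 h⁻¹.
106.6·exp(−k·t) = 25 → t = ln(106.6/25)/k = 432500 s = 120.1 h.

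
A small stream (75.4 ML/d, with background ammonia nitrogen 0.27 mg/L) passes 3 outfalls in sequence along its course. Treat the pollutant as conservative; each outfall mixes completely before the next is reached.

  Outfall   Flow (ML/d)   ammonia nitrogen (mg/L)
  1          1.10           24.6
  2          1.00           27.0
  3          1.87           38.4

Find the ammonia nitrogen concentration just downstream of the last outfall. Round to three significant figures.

1.84 mg/L

Outfall 1: combined Q = 76.50 ML/d; C = (75.40·0.2700 + 1.100·24.60)/76.50 = 0.6198 mg/L.
Outfall 2: combined Q = 77.50 ML/d; C = (76.50·0.6198 + 1.000·27.00)/77.50 = 0.9602 mg/L.
Outfall 3: combined Q = 79.37 ML/d; C = (77.50·0.9602 + 1.870·38.40)/79.37 = 1.842 mg/L.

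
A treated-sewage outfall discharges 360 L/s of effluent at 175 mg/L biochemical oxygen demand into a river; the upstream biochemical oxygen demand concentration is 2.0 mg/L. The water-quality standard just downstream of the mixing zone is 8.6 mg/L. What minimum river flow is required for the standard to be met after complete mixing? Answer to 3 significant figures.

9080 L/s

Set C_mix = 8.6: (Q·2.000 + 360.0·175.0) / (Q + 360.0) = 8.6
→ Q = 360.0·(175.0 − 8.6)/(8.6 − 2.000) = 9076 L/s.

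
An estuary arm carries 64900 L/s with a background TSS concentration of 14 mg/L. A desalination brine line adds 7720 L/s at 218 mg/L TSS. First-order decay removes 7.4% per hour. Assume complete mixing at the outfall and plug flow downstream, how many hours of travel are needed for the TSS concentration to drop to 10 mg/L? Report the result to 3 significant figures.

16.5 h

Conservation of mass: C = (64900·14.00 + 7720·218.0) / 72620 = 2592000/72620 = 35.69 mg/L.
7.4%/h lost → k = −ln(1 − 0.074) = 0.07688 h⁻¹.
35.69·exp(−k·t) = 10 → t = ln(35.69/10)/k = 59570 s = 16.55 h.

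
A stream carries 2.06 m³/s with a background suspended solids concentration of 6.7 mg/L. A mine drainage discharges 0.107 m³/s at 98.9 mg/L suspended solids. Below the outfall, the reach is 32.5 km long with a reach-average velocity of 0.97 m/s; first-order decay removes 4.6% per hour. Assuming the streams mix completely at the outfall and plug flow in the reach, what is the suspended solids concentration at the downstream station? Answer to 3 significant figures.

7.26 mg/L

Flow-weighted average: C = (2.060·6.700 + 0.1070·98.90) / 2.167 = 24.38/2.167 = 11.25 mg/L.
Travel time t = 32.5·1000 / 0.97 = 33510 s = 9.307 h.
4.6%/h lost → k = −ln(1 − 0.046) = 0.04709 h⁻¹.
Applying C = C₀e^(−kt): 11.25 × 0.6451 = 7.260 mg/L.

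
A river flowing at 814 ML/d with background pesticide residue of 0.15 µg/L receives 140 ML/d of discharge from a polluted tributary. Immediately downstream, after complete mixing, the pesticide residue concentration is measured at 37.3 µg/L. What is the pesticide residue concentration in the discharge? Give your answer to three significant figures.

253 µg/L

Mass balance: 814.0·0.1500 + 140.0·Cₑ = 954.0·37.30
→ Cₑ = (954.0·37.30 − 814.0·0.1500) / 140.0 = 253.3 µg/L.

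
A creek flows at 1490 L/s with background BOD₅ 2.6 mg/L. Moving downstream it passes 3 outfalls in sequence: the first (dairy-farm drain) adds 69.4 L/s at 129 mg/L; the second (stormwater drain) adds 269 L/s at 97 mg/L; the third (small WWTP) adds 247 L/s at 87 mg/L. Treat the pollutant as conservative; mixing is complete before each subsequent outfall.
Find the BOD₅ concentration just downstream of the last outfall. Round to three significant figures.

Below outfall 1: Q → 1559 L/s, C = (1490·2.600 + 69.40·129.0)/1559 = 8.225 mg/L.
Below outfall 2: Q → 1828 L/s, C = (1559·8.225 + 269.0·97.00)/1828 = 21.29 mg/L.
Below outfall 3: Q → 2075 L/s, C = (1828·21.29 + 247.0·87.00)/2075 = 29.11 mg/L.

29.1 mg/L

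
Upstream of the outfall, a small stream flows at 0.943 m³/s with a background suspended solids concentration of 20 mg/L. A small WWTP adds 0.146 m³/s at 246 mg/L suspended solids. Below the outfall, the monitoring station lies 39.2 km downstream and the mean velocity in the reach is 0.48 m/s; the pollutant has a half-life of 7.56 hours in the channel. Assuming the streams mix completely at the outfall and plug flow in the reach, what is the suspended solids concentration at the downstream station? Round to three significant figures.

6.28 mg/L

After mixing, C = (0.9430·20.00 + 0.1460·246.0) / 1.089 = 54.78/1.089 = 50.30 mg/L.
Travel time t = 39.2·1000 / 0.48 = 81670 s = 22.69 h.
Half-life 7.56 h → k = ln 2 / 7.56 = 0.09169 h⁻¹ = 2.200 d⁻¹.
After decay, C = 50.30 × e^(−kt) = 50.30 × 0.1249 = 6.284 mg/L.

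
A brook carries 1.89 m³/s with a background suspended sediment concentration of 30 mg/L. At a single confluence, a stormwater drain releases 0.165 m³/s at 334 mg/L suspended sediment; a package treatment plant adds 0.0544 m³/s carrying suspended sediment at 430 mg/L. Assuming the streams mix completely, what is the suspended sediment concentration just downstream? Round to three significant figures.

Mass balance: C = (1.890·30.00 + 0.1650·334.0 + 0.05440·430.0) / 2.109 = 135.2/2.109 = 64.10 mg/L.

64.1 mg/L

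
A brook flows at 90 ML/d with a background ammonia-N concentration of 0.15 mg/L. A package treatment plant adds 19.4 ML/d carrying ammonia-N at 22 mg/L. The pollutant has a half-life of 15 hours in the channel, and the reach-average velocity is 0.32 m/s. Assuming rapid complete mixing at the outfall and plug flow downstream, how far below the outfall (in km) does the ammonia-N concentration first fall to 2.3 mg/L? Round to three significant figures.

13.9 km

After mixing, C = (90.00·0.1500 + 19.40·22.00) / 109.4 = 440.3/109.4 = 4.025 mg/L.
Half-life 15 h → k = ln 2 / 15 = 0.04621 h⁻¹ = 1.109 d⁻¹.
Set 4.025·exp(−k·t) = 2.3 → t = ln(4.025/2.3)/k = 43590 s = 12.11 h.
Distance = v·t = 0.32·43590 = 13950 m = 13.95 km.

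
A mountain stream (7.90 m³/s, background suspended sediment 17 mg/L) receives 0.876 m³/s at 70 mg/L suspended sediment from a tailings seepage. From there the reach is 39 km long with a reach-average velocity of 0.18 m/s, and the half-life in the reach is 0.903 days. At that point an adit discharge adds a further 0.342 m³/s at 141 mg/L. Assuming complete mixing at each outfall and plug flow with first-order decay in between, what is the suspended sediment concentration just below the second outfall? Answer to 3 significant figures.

8.42 mg/L

After mixing, C = (7.900·17.00 + 0.8760·70.00) / 8.776 = 195.6/8.776 = 22.29 mg/L; combined flow 8.776 m³/s.
Travel time t = 39·1000 / 0.18 = 216700 s = 60.19 h.
Half-life 0.903 d → k = ln 2 / 0.903 = 0.7676 d⁻¹.
After decay, C = 22.29 × e^(−kt) = 22.29 × 0.1459 = 3.252 mg/L.
Second outfall: C = (8.776·3.252 + 0.3420·141.0)/9.118 = 8.419 mg/L.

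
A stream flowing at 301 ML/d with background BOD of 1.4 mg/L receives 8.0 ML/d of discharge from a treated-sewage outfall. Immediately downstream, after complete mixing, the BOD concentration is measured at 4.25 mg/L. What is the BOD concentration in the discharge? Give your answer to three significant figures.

111 mg/L

Mass balance: 301.0·1.400 + 8.000·Cₑ = 309.0·4.250
→ Cₑ = (309.0·4.250 − 301.0·1.400) / 8.000 = 111.5 mg/L.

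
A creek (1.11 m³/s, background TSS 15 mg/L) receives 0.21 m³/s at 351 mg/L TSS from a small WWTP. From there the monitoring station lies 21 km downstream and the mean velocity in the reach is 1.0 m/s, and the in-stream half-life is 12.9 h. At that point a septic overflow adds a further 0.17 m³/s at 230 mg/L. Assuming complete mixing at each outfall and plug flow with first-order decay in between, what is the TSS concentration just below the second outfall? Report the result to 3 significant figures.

Conservation of mass: C = (1.110·15.00 + 0.2100·351.0) / 1.320 = 90.36/1.320 = 68.45 mg/L; combined flow 1.320 m³/s.
Travel time t = 21·1000 / 1.0 = 21000 s = 5.833 h.
Half-life 12.9 h → k = ln 2 / 12.9 = 0.05373 h⁻¹ = 1.290 d⁻¹.
After decay, C = 68.45 × e^(−kt) = 68.45 × 0.7309 = 50.04 mg/L.
At the second outfall, C = (1.320·50.04 + 0.1700·230.0) / (1.320 + 0.1700) = 70.57 mg/L.

70.6 mg/L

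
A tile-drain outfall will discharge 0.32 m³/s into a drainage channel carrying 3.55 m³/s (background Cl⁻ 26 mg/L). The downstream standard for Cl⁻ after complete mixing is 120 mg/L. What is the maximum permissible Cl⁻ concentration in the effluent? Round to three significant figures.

1160 mg/L

At the limit, (Qr·Cr + Qe·Cₑ)/(Qr + Qe) = 120:
Cₑ = (3.870·120 − 3.550·26.00) / 0.3200 = 1163 mg/L.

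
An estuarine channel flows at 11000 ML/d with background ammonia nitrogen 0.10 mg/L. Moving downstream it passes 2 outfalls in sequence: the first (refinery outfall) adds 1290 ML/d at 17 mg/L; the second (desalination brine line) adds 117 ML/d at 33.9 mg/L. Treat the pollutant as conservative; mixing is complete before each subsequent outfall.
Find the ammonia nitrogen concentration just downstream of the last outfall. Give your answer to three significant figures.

After outfall 1: Q = 11000 + 1290 = 12290 ML/d; C = (11000·0.1000 + 1290·17.00)/12290 = 1.874 mg/L.
After outfall 2: Q = 12290 + 117.0 = 12410 ML/d; C = (12290·1.874 + 117.0·33.90)/12410 = 2.176 mg/L.

2.18 mg/L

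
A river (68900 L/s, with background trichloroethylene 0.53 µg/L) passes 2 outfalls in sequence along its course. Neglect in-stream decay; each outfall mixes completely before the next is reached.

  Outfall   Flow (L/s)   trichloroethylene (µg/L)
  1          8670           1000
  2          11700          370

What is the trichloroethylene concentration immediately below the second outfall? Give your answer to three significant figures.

146 µg/L

Below outfall 1: Q → 77570 L/s, C = (68900·0.5300 + 8670·1000)/77570 = 112.2 µg/L.
Below outfall 2: Q → 89270 L/s, C = (77570·112.2 + 11700·370.0)/89270 = 146.0 µg/L.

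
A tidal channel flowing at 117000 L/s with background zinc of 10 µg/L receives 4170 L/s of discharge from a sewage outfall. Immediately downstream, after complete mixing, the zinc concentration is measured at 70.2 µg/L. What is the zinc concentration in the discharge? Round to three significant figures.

Mass balance: 117000·10.00 + 4170·Cₑ = 121200·70.20
→ Cₑ = (121200·70.20 − 117000·10.00) / 4170 = 1759 µg/L.

1760 µg/L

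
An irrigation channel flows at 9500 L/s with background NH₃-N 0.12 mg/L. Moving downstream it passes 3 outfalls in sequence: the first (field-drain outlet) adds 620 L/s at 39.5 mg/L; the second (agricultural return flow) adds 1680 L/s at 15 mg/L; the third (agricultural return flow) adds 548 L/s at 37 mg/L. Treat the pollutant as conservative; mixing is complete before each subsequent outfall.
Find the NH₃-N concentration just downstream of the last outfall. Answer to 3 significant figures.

After outfall 1: Q = 9500 + 620.0 = 10120 L/s; C = (9500·0.1200 + 620.0·39.50)/10120 = 2.533 mg/L.
After outfall 2: Q = 10120 + 1680 = 11800 L/s; C = (10120·2.533 + 1680·15.00)/11800 = 4.308 mg/L.
After outfall 3: Q = 11800 + 548.0 = 12350 L/s; C = (11800·4.308 + 548.0·37.00)/12350 = 5.759 mg/L.

5.76 mg/L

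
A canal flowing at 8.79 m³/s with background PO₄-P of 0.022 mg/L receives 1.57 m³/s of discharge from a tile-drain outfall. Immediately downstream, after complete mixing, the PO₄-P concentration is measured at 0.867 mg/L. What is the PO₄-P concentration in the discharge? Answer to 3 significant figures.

Mass balance: 8.790·0.02200 + 1.570·Cₑ = 10.36·0.8670
→ Cₑ = (10.36·0.8670 − 8.790·0.02200) / 1.570 = 5.598 mg/L.

5.60 mg/L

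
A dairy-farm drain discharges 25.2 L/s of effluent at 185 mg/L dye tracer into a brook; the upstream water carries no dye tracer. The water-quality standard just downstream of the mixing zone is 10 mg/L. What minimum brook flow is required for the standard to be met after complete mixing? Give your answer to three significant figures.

441 L/s

Set C_mix = 10: (Q·0 + 25.20·185.0) / (Q + 25.20) = 10
→ Q = 25.20·(185.0 − 10)/(10 − 0) = 441.0 L/s.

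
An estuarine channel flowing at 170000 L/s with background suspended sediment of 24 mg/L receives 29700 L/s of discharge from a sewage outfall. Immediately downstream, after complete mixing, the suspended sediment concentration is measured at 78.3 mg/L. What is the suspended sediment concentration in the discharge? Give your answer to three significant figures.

Mass balance: 170000·24.00 + 29700·Cₑ = 199700·78.30
→ Cₑ = (199700·78.30 − 170000·24.00) / 29700 = 389.1 mg/L.

389 mg/L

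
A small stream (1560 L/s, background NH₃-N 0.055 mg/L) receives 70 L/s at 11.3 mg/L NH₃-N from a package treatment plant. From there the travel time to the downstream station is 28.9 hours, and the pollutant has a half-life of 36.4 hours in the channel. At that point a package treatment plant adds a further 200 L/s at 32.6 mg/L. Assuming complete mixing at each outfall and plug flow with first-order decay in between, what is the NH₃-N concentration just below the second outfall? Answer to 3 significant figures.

3.84 mg/L

Flow-weighted average: C = (1560·0.05500 + 70.00·11.30) / 1630 = 876.8/1630 = 0.5379 mg/L; combined flow 1630 L/s.
Half-life 36.4 h → k = ln 2 / 36.4 = 0.01904 h⁻¹ = 0.4570 d⁻¹.
Decay over the reach: 0.5379·exp(−kt) = 0.5379·0.5768 = 0.3102 mg/L.
Second outfall: C = (1630·0.3102 + 200.0·32.60)/1830 = 3.839 mg/L.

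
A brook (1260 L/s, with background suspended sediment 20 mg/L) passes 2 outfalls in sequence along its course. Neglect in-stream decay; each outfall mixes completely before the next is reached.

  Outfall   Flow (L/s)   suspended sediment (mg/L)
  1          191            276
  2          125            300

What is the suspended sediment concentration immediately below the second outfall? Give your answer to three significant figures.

73.2 mg/L

After outfall 1: Q = 1260 + 191.0 = 1451 L/s; C = (1260·20.00 + 191.0·276.0)/1451 = 53.70 mg/L.
After outfall 2: Q = 1451 + 125.0 = 1576 L/s; C = (1451·53.70 + 125.0·300.0)/1576 = 73.23 mg/L.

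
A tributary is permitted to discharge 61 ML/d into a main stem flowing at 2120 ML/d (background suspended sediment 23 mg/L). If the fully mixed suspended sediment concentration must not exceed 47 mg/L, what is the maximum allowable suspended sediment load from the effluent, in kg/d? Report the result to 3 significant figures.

Mass balance at the limit: 2120·23.00 + 61.00·Cₑ = 2181·47 → Cₑ = 881.1 mg/L.
61.00 ML/d = 0.7060 m³/s. Load = 0.7060 m³/s × 881.1 g/m³ × 86 400 s/d = 53750 kg/d.

53700 kg/d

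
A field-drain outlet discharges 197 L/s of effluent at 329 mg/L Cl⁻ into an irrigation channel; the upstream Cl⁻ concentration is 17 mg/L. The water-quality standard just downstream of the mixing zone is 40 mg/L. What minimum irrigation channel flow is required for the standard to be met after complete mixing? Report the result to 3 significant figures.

Set C_mix = 40: (Q·17.00 + 197.0·329.0) / (Q + 197.0) = 40
→ Q = 197.0·(329.0 − 40)/(40 − 17.00) = 2475 L/s.

2480 L/s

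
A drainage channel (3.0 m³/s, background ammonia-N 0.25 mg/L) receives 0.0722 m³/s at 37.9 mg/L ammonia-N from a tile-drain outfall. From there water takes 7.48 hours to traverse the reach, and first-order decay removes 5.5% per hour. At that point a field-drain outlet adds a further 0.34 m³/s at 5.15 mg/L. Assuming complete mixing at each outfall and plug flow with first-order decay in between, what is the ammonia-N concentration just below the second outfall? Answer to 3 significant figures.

1.18 mg/L

Mixed concentration C = ΣQC/ΣQ = (3.000·0.2500 + 0.07220·37.90) / 3.072 = 3.486/3.072 = 1.135 mg/L; combined flow 3.072 m³/s.
5.5%/h lost → k = −ln(1 − 0.055) = 0.05657 h⁻¹.
Decay over the reach: 1.135·exp(−kt) = 1.135·0.6550 = 0.7433 mg/L.
Second outfall: C = (3.072·0.7433 + 0.3400·5.150)/3.412 = 1.182 mg/L.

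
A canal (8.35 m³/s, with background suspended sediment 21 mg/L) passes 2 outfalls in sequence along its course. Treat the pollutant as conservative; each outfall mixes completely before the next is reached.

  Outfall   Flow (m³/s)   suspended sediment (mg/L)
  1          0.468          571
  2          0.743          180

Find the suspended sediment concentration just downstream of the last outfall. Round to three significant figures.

Outfall 1: combined Q = 8.818 m³/s; C = (8.350·21.00 + 0.4680·571.0)/8.818 = 50.19 mg/L.
Outfall 2: combined Q = 9.561 m³/s; C = (8.818·50.19 + 0.7430·180.0)/9.561 = 60.28 mg/L.

60.3 mg/L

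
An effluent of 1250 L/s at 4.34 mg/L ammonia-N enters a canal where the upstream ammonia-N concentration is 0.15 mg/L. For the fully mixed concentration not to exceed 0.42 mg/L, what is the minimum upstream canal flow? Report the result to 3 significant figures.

Set C_mix = 0.42: (Q·0.1500 + 1250·4.340) / (Q + 1250) = 0.42
→ Q = 1250·(4.340 − 0.42)/(0.42 − 0.1500) = 18150 L/s.

18100 L/s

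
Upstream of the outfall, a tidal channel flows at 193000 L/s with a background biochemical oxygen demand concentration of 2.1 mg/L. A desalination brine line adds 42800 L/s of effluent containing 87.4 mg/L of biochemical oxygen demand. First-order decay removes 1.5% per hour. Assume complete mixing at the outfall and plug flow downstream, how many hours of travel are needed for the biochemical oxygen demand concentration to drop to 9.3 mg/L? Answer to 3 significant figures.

Flow-weighted average: C = (193000·2.100 + 42800·87.40) / 235800 = 4146000/235800 = 17.58 mg/L.
1.5%/h lost → k = −ln(1 − 0.015) = 0.01511 h⁻¹.
17.58·exp(−k·t) = 9.3 → t = ln(17.58/9.3)/k = 151700 s = 42.14 h.

42.1 h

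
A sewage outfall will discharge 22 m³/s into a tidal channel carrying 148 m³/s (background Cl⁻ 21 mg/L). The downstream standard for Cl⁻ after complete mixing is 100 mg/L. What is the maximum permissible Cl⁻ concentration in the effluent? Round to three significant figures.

At the limit, (Qr·Cr + Qe·Cₑ)/(Qr + Qe) = 100:
Cₑ = (170.0·100 − 148.0·21.00) / 22.00 = 631.5 mg/L.

631 mg/L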